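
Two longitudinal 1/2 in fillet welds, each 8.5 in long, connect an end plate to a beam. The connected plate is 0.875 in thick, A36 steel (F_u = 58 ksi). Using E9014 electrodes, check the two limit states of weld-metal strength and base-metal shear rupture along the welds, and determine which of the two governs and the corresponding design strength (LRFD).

E90XX → F_EXX = 90 ksi.
t_e = 0.707 × 0.5 = 0.3535 in; L = 17 in.
Weld metal: φR_n = 0.75 × 0.6 × 90 × 0.3535 × 17 = 243.4 kips.
Base metal (shear rupture): φR_n = 0.75 × 0.6 × 58 × 0.875 × 17 = 388.2 kips.
Governing: weld metal.

φR_n ≈ 243 kips (weld metal governs)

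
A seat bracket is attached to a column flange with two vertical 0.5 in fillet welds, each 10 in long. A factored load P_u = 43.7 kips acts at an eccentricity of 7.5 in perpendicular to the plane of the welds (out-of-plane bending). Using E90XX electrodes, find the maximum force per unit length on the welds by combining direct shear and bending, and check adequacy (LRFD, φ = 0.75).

E90XX → F_EXX = 90 ksi.
L_w = 2 × 10 = 20 in; section modulus (unit throat) S = 2 × L²/6 = 33.33 in².
Direct shear f_v = P/L_w = 43.7/20 = 2.185 kip/in.
Moment M = P × e = 43.7 × 7.5 = 327.75 kip·in; bending f_b = M/S = 9.832 kip/in.
f_max = √(f_v² + f_b²) = √(2.185² + 9.832²) = 10.07 kip/in.
φr_n = 0.75 × 0.6 × 90 × (0.707 × 0.5) = 14.32 kip/in → adequate.

f_max ≈ 10.1 kip/in; adequate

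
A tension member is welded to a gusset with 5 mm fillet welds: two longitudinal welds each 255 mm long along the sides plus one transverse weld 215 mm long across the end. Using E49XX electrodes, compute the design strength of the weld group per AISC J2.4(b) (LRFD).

E49XX → F_EXX = 490 MPa.
t_e = 0.707 × 5 = 3.535 mm.
R_nwl = 0.6 × 490 × 3.535 × 510 × 10⁻³ = 530 kN (longitudinal, 2 welds).
R_nwt = 0.6 × 490 × 3.535 × 215 × 10⁻³ = 223.4 kN (transverse, base value).
(i) R_nwl + R_nwt = 753.5 kN; (ii) 0.85 R_nwl + 1.5 R_nwt = 785.7 kN.
R_n = max = 785.7 kN [governs: (ii)]; φR_n = 589.3 kN.

φR_n ≈ 589 kN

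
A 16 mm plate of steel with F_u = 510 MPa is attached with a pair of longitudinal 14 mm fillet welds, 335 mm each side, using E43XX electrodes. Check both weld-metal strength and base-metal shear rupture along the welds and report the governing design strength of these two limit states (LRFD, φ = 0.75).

E43XX → F_EXX = 430 MPa.
t_e = 0.707 × 14 = 9.898 mm; L = 670 mm.
Weld metal: φR_n = 0.75 × 0.6 × 430 × 9.898 × 670 × 10⁻³ = 1283 kN.
Base metal (shear rupture): φR_n = 0.75 × 0.6 × 510 × 16 × 670 × 10⁻³ = 2460 kN.
Governing: weld metal.

φR_n ≈ 1280 kN (weld metal governs)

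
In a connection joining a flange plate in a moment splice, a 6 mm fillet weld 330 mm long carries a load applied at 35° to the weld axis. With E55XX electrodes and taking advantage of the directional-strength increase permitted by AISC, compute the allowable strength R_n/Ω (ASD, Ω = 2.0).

R_n/Ω ≈ 281 kN

E55XX → F_EXX = 550 MPa.
t_e = 0.707 × 6 = 4.242 mm; A_we = 4.242 × 330 = 1400 mm².
Directional factor: 1.0 + 0.5 sin^1.5(35°) = 1.217.
F_nw = 0.6 × 550 × 1.217 = 401.7 MPa.
R_n/Ω = (401.7 × 1400) / 2.0 × 10⁻³ = 281.1 kN.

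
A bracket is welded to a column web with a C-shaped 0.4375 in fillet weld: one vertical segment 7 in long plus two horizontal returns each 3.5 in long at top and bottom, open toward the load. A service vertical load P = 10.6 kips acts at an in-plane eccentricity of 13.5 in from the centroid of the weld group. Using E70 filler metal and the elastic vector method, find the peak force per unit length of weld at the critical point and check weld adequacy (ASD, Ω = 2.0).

f_max ≈ 5.23 kip/in; adequate

E70XX → F_EXX = 70 ksi.
Total weld length L_w = 14 in. Treat welds as unit-width lines.
Centroid: x̄ = 2×3.5×1.75 / 14 = 0.875 in from the vertical weld.
Polar moment about centroid: J = I_x + I_y = [7³/12 + 2×3.5×3.5²] + [7×0.875² + 2(3.5³/12 + 3.5×0.875²)] = 132.2 in³.
Direct shear f_v = P/L_w = 10.6 / 14 = 0.7571 kip/in (vertical).
Torsion M = P·e = 10.6 × 13.5 = 143.1 kip·in.
Critical point at (x, y) = (2.625, 3.5) from centroid. f_tx = M·y/J = 3.789 kip/in; f_ty = M·x/J = 2.841 kip/in.
Resultant f_max = √[f_tx² + (f_v + f_ty)²] = √[3.789² + (0.7571 + 2.841)²] = 5.225 kip/in.
Capacity per unit length: r_n/Ω = (1/2.0) × 0.6 × 70 × (0.707 × 0.4375) = 6.496 kip/in.
5.225 ≤ 6.496 → adequate.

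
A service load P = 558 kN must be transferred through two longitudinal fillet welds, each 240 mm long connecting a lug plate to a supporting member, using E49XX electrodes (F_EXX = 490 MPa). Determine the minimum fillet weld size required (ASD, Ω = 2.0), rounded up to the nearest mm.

Total weld length L = 480 mm.
Required throat t_e = P × Ω / (0.6 F_EXX × L) = 558 × 2.0 / (0.6 × 490 × 480 × 10⁻³) = 7.908 mm.
Required leg w = t_e / 0.707 = 11.19 mm → use 12 mm.

w = 12 mm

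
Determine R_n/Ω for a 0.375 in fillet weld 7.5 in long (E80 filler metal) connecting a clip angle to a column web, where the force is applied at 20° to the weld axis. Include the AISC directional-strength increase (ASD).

R_n/Ω ≈ 52.5 kips

E80XX → F_EXX = 80 ksi.
t_e = 0.707 × 0.375 = 0.2651 in; A_we = 0.2651 × 7.5 = 1.988 in².
Directional factor: 1.0 + 0.5 sin^1.5(20°) = 1.1.
F_nw = 0.6 × 80 × 1.1 = 52.8 ksi.
R_n/Ω = (52.8 × 1.988) / 2.0 = 52.5 kips.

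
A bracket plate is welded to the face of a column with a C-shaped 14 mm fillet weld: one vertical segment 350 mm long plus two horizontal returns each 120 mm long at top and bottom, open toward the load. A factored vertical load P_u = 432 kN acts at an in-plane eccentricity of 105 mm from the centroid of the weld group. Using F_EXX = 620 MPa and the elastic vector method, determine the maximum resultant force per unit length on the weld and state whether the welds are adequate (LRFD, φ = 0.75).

Total weld length L_w = 590 mm. Treat welds as unit-width lines.
Centroid: x̄ = 2×120×60 / 590 = 24.41 mm from the vertical weld.
Polar moment about centroid: J = I_x + I_y = [350³/12 + 2×120×175²] + [350×24.41² + 2(120³/12 + 120×35.59²)] = 11720000 mm³.
Direct shear f_v = P/L_w = 432×10³ / 590 = 732.2 N/mm (vertical).
Torsion M = P·e = 432×10³ × 105 = 45360000 N·mm.
Critical point at (x, y) = (95.59, 175) from centroid. f_tx = M·y/J = 677.1 N/mm; f_ty = M·x/J = 369.9 N/mm.
Resultant f_max = √[f_tx² + (f_v + f_ty)²] = √[677.1² + (732.2 + 369.9)²] = 1293 N/mm.
Capacity per unit length: φr_n = 0.75 × 0.6 × 620 × (0.707 × 14) = 2762 N/mm.
1293 ≤ 2762 → adequate.

f_max ≈ 1290 N/mm; adequate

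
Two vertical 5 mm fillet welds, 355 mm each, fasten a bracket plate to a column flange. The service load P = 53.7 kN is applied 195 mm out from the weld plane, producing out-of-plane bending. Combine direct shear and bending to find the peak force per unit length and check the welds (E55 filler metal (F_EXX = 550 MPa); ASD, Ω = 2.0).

f_max ≈ 260 N/mm; adequate

L_w = 2 × 355 = 710 mm; section modulus (unit throat) S = 2 × L²/6 = 42010 mm².
Direct shear f_v = P/L_w = 53.7×10³/710 = 75.63 N/mm.
Moment M = P × e = 53.7×10³ × 195 = 10472000 N·mm; bending f_b = M/S = 249.3 N/mm.
f_max = √(f_v² + f_b²) = √(75.63² + 249.3²) = 260.5 N/mm.
r_n/Ω = (1/2.0) × 0.6 × 550 × (0.707 × 5) = 583.3 N/mm → adequate.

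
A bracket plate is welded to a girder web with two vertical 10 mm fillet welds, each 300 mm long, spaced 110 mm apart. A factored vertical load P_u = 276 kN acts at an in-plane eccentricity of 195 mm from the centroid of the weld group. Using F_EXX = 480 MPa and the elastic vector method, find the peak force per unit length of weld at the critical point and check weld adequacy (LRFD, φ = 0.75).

Total weld length L_w = 600 mm. Treat welds as unit-width lines.
Polar moment about centroid: J = 2[d³/12 + d(b/2)²] = 2[300³/12 + 300×55²] = 6315000 mm³.
Direct shear f_v = P/L_w = 276×10³ / 600 = 460 N/mm (vertical).
Torsion M = P·e = 276×10³ × 195 = 53820000 N·mm.
Critical point at (x, y) = (55, 150) from centroid. f_tx = M·y/J = 1278 N/mm; f_ty = M·x/J = 468.7 N/mm.
Resultant f_max = √[f_tx² + (f_v + f_ty)²] = √[1278² + (460 + 468.7)²] = 1580 N/mm.
Capacity per unit length: φr_n = 0.75 × 0.6 × 480 × (0.707 × 10) = 1527 N/mm.
1580 > 1527 → NOT adequate.

f_max ≈ 1580 N/mm; NOT adequate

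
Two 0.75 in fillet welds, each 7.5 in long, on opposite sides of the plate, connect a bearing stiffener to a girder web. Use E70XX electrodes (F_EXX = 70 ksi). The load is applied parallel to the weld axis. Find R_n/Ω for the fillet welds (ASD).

R_n/Ω ≈ 167 kips

Effective throat t_e = 0.707 × 0.75 = 0.5302 in.
Total length L = 15 in; A_we = 0.5302 × 15 = 7.954 in².
F_nw = 0.6 F_EXX = 0.6 × 70 = 42 ksi.
R_n = 42 × 7.954 = 334.1 kips; R_n/Ω = 334.1/2.0 = 167 kips.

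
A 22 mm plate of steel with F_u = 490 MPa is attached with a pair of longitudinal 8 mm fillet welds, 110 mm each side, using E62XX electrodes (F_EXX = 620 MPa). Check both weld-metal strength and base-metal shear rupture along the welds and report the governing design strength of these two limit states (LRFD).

t_e = 0.707 × 8 = 5.656 mm; L = 220 mm.
Weld metal: φR_n = 0.75 × 0.6 × 620 × 5.656 × 220 × 10⁻³ = 347.2 kN.
Base metal (shear rupture): φR_n = 0.75 × 0.6 × 490 × 22 × 220 × 10⁻³ = 1067 kN.
Governing: weld metal.

φR_n ≈ 347 kN (weld metal governs)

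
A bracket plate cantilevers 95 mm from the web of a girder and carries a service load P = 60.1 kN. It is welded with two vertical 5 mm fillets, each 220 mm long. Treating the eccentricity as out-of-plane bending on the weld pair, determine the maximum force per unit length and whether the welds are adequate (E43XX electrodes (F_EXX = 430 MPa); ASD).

L_w = 2 × 220 = 440 mm; section modulus (unit throat) S = 2 × L²/6 = 16130 mm².
Direct shear f_v = P/L_w = 60.1×10³/440 = 136.6 N/mm.
Moment M = P × e = 60.1×10³ × 95 = 5709500 N·mm; bending f_b = M/S = 353.9 N/mm.
f_max = √(f_v² + f_b²) = √(136.6² + 353.9²) = 379.3 N/mm.
r_n/Ω = (1/2.0) × 0.6 × 430 × (0.707 × 5) = 456 N/mm → adequate.

f_max ≈ 379 N/mm; adequate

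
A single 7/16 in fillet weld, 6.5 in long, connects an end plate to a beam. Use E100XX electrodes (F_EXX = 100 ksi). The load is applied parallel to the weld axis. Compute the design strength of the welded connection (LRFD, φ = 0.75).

Effective throat t_e = 0.707 × 0.4375 = 0.3093 in.
Total length L = 6.5 in; A_we = 0.3093 × 6.5 = 2.011 in².
F_nw = 0.6 F_EXX = 0.6 × 100 = 60 ksi.
φR_n = 0.75 × 60 × 2.011 = 90.47 kip.

φR_n ≈ 90.5 kip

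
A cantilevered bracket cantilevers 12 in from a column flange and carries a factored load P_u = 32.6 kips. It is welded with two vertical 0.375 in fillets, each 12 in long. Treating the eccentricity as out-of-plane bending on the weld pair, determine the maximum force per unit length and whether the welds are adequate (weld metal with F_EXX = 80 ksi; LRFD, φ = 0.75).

L_w = 2 × 12 = 24 in; section modulus (unit throat) S = 2 × L²/6 = 48 in².
Direct shear f_v = P/L_w = 32.6/24 = 1.358 kip/in.
Moment M = P × e = 32.6 × 12 = 391.2 kip·in; bending f_b = M/S = 8.15 kip/in.
f_max = √(f_v² + f_b²) = √(1.358² + 8.15²) = 8.262 kip/in.
φr_n = 0.75 × 0.6 × 80 × (0.707 × 0.375) = 9.544 kip/in → adequate.

f_max ≈ 8.26 kip/in; adequate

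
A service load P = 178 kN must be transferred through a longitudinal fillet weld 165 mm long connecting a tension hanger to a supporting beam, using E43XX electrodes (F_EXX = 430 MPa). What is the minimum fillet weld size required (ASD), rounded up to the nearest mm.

w = 12 mm

Total weld length L = 165 mm.
Required throat t_e = P × Ω / (0.6 F_EXX × L) = 178 × 2.0 / (0.6 × 430 × 165 × 10⁻³) = 8.363 mm.
Required leg w = t_e / 0.707 = 11.83 mm → use 12 mm.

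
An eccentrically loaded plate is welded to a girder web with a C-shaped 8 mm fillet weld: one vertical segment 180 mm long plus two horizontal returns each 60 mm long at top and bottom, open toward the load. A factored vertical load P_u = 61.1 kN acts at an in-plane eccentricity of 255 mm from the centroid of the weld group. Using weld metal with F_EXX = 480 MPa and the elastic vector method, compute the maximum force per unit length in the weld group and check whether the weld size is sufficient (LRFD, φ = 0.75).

Total weld length L_w = 300 mm. Treat welds as unit-width lines.
Centroid: x̄ = 2×60×30 / 300 = 12 mm from the vertical weld.
Polar moment about centroid: J = I_x + I_y = [180³/12 + 2×60×90²] + [180×12² + 2(60³/12 + 60×18²)] = 1559000 mm³.
Direct shear f_v = P/L_w = 61.1×10³ / 300 = 203.7 N/mm (vertical).
Torsion M = P·e = 61.1×10³ × 255 = 15580000 N·mm.
Critical point at (x, y) = (48, 90) from centroid. f_tx = M·y/J = 899.6 N/mm; f_ty = M·x/J = 479.8 N/mm.
Resultant f_max = √[f_tx² + (f_v + f_ty)²] = √[899.6² + (203.7 + 479.8)²] = 1130 N/mm.
Capacity per unit length: φr_n = 0.75 × 0.6 × 480 × (0.707 × 8) = 1222 N/mm.
1130 ≤ 1222 → adequate.

f_max ≈ 1130 N/mm; adequate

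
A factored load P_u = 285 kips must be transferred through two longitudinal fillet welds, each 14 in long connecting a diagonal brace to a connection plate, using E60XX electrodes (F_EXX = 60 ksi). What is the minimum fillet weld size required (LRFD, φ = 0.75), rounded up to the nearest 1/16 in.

Total weld length L = 28 in.
Required throat t_e = P_u / (φ × 0.6 F_EXX × L) = 285 / (0.75 × 0.6 × 60 × 28) = 0.377 in.
Required leg w = t_e / 0.707 = 0.5332 in → use 9/16 in.

w = 9/16 in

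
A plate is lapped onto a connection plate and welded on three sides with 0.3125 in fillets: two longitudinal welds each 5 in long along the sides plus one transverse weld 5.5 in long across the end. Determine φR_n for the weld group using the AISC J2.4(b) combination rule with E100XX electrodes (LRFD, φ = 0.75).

φR_n ≈ 167 kip

E100XX → F_EXX = 100 ksi.
t_e = 0.707 × 0.3125 = 0.2209 in.
R_nwl = 0.6 × 100 × 0.2209 × 10 = 132.6 kip (longitudinal, 2 welds).
R_nwt = 0.6 × 100 × 0.2209 × 5.5 = 72.91 kip (transverse, base value).
(i) R_nwl + R_nwt = 205.5 kip; (ii) 0.85 R_nwl + 1.5 R_nwt = 222 kip.
R_n = max = 222 kip [governs: (ii)]; φR_n = 166.5 kip.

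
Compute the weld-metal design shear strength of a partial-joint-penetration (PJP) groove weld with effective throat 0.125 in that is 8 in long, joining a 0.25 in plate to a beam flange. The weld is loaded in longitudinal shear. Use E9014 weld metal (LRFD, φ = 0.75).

E90XX → F_EXX = 90 ksi.
Effective throat (given) t_e = 0.125 in.
A_we = 0.125 × 8 = 1 in².
F_nw = 0.6 F_EXX = 54 ksi.
φR_n = 0.75 × 54 × 1 = 40.5 kip.

φR_n ≈ 40.5 kip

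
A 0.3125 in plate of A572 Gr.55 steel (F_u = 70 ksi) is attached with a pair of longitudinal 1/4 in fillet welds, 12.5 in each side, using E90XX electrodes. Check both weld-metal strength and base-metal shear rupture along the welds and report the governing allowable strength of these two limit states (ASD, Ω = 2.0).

R_n/Ω ≈ 119 kips (weld metal governs)

E90XX → F_EXX = 90 ksi.
t_e = 0.707 × 0.25 = 0.1767 in; L = 25 in.
Weld metal: R_n/Ω = (1/2.0) × 0.6 × 90 × 0.1767 × 25 = 119.3 kips.
Base metal (shear rupture): R_n/Ω = (1/2.0) × 0.6 × 70 × 0.3125 × 25 = 164.1 kips.
Governing: weld metal.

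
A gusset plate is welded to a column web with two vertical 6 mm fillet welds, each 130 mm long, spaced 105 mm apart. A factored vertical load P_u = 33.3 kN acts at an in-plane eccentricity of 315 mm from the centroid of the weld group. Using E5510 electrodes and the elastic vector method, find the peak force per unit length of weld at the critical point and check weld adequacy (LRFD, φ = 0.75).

f_max ≈ 895 N/mm; adequate

E55XX → F_EXX = 550 MPa.
Total weld length L_w = 260 mm. Treat welds as unit-width lines.
Polar moment about centroid: J = 2[d³/12 + d(b/2)²] = 2[130³/12 + 130×52.5²] = 1083000 mm³.
Direct shear f_v = P/L_w = 33.3×10³ / 260 = 128.1 N/mm (vertical).
Torsion M = P·e = 33.3×10³ × 315 = 10490000 N·mm.
Critical point at (x, y) = (52.5, 65) from centroid. f_tx = M·y/J = 629.7 N/mm; f_ty = M·x/J = 508.6 N/mm.
Resultant f_max = √[f_tx² + (f_v + f_ty)²] = √[629.7² + (128.1 + 508.6)²] = 895.5 N/mm.
Capacity per unit length: φr_n = 0.75 × 0.6 × 550 × (0.707 × 6) = 1050 N/mm.
895.5 ≤ 1050 → adequate.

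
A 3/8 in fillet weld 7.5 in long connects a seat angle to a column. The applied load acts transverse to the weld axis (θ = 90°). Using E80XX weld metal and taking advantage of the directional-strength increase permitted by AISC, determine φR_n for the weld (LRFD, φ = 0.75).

E80XX → F_EXX = 80 ksi.
t_e = 0.707 × 0.375 = 0.2651 in; A_we = 0.2651 × 7.5 = 1.988 in².
Directional factor: 1.0 + 0.5 sin^1.5(90°) = 1.5.
F_nw = 0.6 × 80 × 1.5 = 72 ksi.
φR_n = 0.75 × 72 × 1.988 = 107.4 kip.

φR_n ≈ 107 kip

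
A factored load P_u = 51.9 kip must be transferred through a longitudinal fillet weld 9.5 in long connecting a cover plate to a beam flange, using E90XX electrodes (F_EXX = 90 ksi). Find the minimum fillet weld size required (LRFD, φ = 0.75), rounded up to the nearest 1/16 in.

w = 1/4 in

Total weld length L = 9.5 in.
Required throat t_e = P_u / (φ × 0.6 F_EXX × L) = 51.9 / (0.75 × 0.6 × 90 × 9.5) = 0.1349 in.
Required leg w = t_e / 0.707 = 0.1908 in → use 1/4 in.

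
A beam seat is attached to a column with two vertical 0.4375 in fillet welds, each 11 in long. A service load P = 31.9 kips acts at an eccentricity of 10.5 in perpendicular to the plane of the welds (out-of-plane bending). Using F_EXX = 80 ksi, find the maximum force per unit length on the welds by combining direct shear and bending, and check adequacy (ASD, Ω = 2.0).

L_w = 2 × 11 = 22 in; section modulus (unit throat) S = 2 × L²/6 = 40.33 in².
Direct shear f_v = P/L_w = 31.9/22 = 1.45 kip/in.
Moment M = P × e = 31.9 × 10.5 = 334.95 kip·in; bending f_b = M/S = 8.305 kip/in.
f_max = √(f_v² + f_b²) = √(1.45² + 8.305²) = 8.43 kip/in.
r_n/Ω = (1/2.0) × 0.6 × 80 × (0.707 × 0.4375) = 7.423 kip/in → NOT adequate.

f_max ≈ 8.43 kip/in; NOT adequate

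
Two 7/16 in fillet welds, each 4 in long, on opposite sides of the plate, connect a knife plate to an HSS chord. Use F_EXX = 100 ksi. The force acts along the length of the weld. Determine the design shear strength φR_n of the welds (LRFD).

φR_n ≈ 111 kips

Effective throat t_e = 0.707 × 0.4375 = 0.3093 in.
Total length L = 8 in; A_we = 0.3093 × 8 = 2.474 in².
F_nw = 0.6 F_EXX = 0.6 × 100 = 60 ksi.
φR_n = 0.75 × 60 × 2.474 = 111.4 kips.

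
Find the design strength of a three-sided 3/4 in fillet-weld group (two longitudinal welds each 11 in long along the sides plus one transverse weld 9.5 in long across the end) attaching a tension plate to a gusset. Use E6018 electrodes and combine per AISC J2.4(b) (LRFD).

E60XX → F_EXX = 60 ksi.
t_e = 0.707 × 0.75 = 0.5302 in.
R_nwl = 0.6 × 60 × 0.5302 × 22 = 420 kip (longitudinal, 2 welds).
R_nwt = 0.6 × 60 × 0.5302 × 9.5 = 181.3 kip (transverse, base value).
(i) R_nwl + R_nwt = 601.3 kip; (ii) 0.85 R_nwl + 1.5 R_nwt = 629 kip.
R_n = max = 629 kip [governs: (ii)]; φR_n = 471.7 kip.

φR_n ≈ 472 kip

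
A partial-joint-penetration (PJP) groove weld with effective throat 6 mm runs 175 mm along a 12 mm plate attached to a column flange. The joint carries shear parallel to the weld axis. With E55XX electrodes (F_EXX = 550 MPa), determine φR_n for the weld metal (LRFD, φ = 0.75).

φR_n ≈ 260 kN

Effective throat (given) t_e = 6 mm.
A_we = 6 × 175 = 1050 mm².
F_nw = 0.6 F_EXX = 330 MPa.
φR_n = 0.75 × 330 × 1050 × 10⁻³ = 259.9 kN.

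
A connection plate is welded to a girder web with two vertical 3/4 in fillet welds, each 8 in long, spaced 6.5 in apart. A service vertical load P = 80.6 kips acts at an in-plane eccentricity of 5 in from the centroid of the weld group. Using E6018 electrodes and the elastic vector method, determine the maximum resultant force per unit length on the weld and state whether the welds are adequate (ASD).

f_max ≈ 12 kip/in; NOT adequate

E60XX → F_EXX = 60 ksi.
Total weld length L_w = 16 in. Treat welds as unit-width lines.
Polar moment about centroid: J = 2[d³/12 + d(b/2)²] = 2[8³/12 + 8×3.25²] = 254.3 in³.
Direct shear f_v = P/L_w = 80.6 / 16 = 5.037 kip/in (vertical).
Torsion M = P·e = 80.6 × 5 = 403 kip·in.
Critical point at (x, y) = (3.25, 4) from centroid. f_tx = M·y/J = 6.338 kip/in; f_ty = M·x/J = 5.15 kip/in.
Resultant f_max = √[f_tx² + (f_v + f_ty)²] = √[6.338² + (5.037 + 5.15)²] = 12 kip/in.
Capacity per unit length: r_n/Ω = (1/2.0) × 0.6 × 60 × (0.707 × 0.75) = 9.544 kip/in.
12 > 9.544 → NOT adequate.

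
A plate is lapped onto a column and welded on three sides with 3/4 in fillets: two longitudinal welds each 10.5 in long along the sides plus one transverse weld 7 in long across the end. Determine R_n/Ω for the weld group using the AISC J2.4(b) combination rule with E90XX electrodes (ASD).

E90XX → F_EXX = 90 ksi.
t_e = 0.707 × 0.75 = 0.5302 in.
R_nwl = 0.6 × 90 × 0.5302 × 21 = 601.3 kip (longitudinal, 2 welds).
R_nwt = 0.6 × 90 × 0.5302 × 7 = 200.4 kip (transverse, base value).
(i) R_nwl + R_nwt = 801.7 kip; (ii) 0.85 R_nwl + 1.5 R_nwt = 811.8 kip.
R_n = max = 811.8 kip [governs: (ii)]; R_n/Ω = 405.9 kip.

R_n/Ω ≈ 406 kip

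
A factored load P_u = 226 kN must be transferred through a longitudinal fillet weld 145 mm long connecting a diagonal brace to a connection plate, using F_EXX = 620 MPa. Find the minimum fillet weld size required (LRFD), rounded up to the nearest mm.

w = 8 mm

Total weld length L = 145 mm.
Required throat t_e = P_u / (φ × 0.6 F_EXX × L) = 226 / (0.75 × 0.6 × 620 × 145 × 10⁻³) = 5.586 mm.
Required leg w = t_e / 0.707 = 7.902 mm → use 8 mm.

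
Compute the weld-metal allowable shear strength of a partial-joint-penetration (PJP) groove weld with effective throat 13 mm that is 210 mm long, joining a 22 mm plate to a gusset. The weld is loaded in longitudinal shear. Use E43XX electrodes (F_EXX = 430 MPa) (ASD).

R_n/Ω ≈ 352 kN

Effective throat (given) t_e = 13 mm.
A_we = 13 × 210 = 2730 mm².
F_nw = 0.6 F_EXX = 258 MPa.
R_n/Ω = (258 × 2730) / 2.0 × 10⁻³ = 352.2 kN.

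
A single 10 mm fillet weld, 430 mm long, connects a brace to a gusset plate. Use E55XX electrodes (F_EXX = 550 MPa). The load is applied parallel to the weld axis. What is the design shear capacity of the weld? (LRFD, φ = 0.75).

Effective throat t_e = 0.707 × 10 = 7.07 mm.
Total length L = 430 mm; A_we = 7.07 × 430 = 3040 mm².
F_nw = 0.6 F_EXX = 0.6 × 550 = 330 MPa.
φR_n = 0.75 × 330 × 3040 × 10⁻³ = 752.4 kN.

φR_n ≈ 752 kN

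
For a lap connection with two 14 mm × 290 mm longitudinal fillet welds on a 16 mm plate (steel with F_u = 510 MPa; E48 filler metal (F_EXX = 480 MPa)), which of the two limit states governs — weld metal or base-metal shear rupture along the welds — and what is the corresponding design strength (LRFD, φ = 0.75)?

t_e = 0.707 × 14 = 9.898 mm; L = 580 mm.
Weld metal: φR_n = 0.75 × 0.6 × 480 × 9.898 × 580 × 10⁻³ = 1240 kN.
Base metal (shear rupture): φR_n = 0.75 × 0.6 × 510 × 16 × 580 × 10⁻³ = 2130 kN.
Governing: weld metal.

φR_n ≈ 1240 kN (weld metal governs)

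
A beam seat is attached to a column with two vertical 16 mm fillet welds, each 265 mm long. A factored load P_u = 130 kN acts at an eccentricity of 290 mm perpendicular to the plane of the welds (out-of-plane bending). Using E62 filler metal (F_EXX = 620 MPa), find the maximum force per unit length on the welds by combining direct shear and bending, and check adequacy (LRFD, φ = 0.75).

L_w = 2 × 265 = 530 mm; section modulus (unit throat) S = 2 × L²/6 = 23410 mm².
Direct shear f_v = P/L_w = 130×10³/530 = 245.3 N/mm.
Moment M = P × e = 130×10³ × 290 = 37700000 N·mm; bending f_b = M/S = 1611 N/mm.
f_max = √(f_v² + f_b²) = √(245.3² + 1611²) = 1629 N/mm.
φr_n = 0.75 × 0.6 × 620 × (0.707 × 16) = 3156 N/mm → adequate.

f_max ≈ 1630 N/mm; adequate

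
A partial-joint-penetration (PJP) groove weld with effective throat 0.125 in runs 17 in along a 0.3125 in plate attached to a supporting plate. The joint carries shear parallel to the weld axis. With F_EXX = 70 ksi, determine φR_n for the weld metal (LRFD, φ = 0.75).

φR_n ≈ 66.9 kips

Effective throat (given) t_e = 0.125 in.
A_we = 0.125 × 17 = 2.125 in².
F_nw = 0.6 F_EXX = 42 ksi.
φR_n = 0.75 × 42 × 2.125 = 66.94 kips.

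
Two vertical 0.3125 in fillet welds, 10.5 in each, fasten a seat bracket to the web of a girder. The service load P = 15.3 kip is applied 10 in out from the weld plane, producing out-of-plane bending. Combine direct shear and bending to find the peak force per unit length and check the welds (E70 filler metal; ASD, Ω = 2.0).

E70XX → F_EXX = 70 ksi.
L_w = 2 × 10.5 = 21 in; section modulus (unit throat) S = 2 × L²/6 = 36.75 in².
Direct shear f_v = P/L_w = 15.3/21 = 0.7286 kip/in.
Moment M = P × e = 15.3 × 10 = 153 kip·in; bending f_b = M/S = 4.163 kip/in.
f_max = √(f_v² + f_b²) = √(0.7286² + 4.163²) = 4.227 kip/in.
r_n/Ω = (1/2.0) × 0.6 × 70 × (0.707 × 0.3125) = 4.64 kip/in → adequate.

f_max ≈ 4.23 kip/in; adequate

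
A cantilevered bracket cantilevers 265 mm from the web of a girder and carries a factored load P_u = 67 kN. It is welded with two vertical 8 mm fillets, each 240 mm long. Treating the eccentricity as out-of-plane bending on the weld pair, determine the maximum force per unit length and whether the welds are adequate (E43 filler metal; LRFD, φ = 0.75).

f_max ≈ 935 N/mm; adequate

E43XX → F_EXX = 430 MPa.
L_w = 2 × 240 = 480 mm; section modulus (unit throat) S = 2 × L²/6 = 19200 mm².
Direct shear f_v = P/L_w = 67×10³/480 = 139.6 N/mm.
Moment M = P × e = 67×10³ × 265 = 17755000 N·mm; bending f_b = M/S = 924.7 N/mm.
f_max = √(f_v² + f_b²) = √(139.6² + 924.7²) = 935.2 N/mm.
φr_n = 0.75 × 0.6 × 430 × (0.707 × 8) = 1094 N/mm → adequate.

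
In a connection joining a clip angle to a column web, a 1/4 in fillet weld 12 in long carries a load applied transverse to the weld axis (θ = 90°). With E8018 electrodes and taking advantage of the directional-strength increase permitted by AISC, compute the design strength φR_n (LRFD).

φR_n ≈ 115 kips

E80XX → F_EXX = 80 ksi.
t_e = 0.707 × 0.25 = 0.1767 in; A_we = 0.1767 × 12 = 2.121 in².
Directional factor: 1.0 + 0.5 sin^1.5(90°) = 1.5.
F_nw = 0.6 × 80 × 1.5 = 72 ksi.
φR_n = 0.75 × 72 × 2.121 = 114.5 kips.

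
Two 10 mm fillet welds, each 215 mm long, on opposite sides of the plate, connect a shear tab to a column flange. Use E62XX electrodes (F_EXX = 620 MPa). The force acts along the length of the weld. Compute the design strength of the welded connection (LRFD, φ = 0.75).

Effective throat t_e = 0.707 × 10 = 7.07 mm.
Total length L = 430 mm; A_we = 7.07 × 430 = 3040 mm².
F_nw = 0.6 F_EXX = 0.6 × 620 = 372 MPa.
φR_n = 0.75 × 372 × 3040 × 10⁻³ = 848.2 kN.

φR_n ≈ 848 kN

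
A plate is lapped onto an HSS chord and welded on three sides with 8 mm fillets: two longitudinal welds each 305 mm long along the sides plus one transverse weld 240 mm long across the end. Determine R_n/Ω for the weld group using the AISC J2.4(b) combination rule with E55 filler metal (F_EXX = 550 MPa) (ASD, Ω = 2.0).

t_e = 0.707 × 8 = 5.656 mm.
R_nwl = 0.6 × 550 × 5.656 × 610 × 10⁻³ = 1139 kN (longitudinal, 2 welds).
R_nwt = 0.6 × 550 × 5.656 × 240 × 10⁻³ = 448 kN (transverse, base value).
(i) R_nwl + R_nwt = 1587 kN; (ii) 0.85 R_nwl + 1.5 R_nwt = 1640 kN.
R_n = max = 1640 kN [governs: (ii)]; R_n/Ω = 819.9 kN.

R_n/Ω ≈ 820 kN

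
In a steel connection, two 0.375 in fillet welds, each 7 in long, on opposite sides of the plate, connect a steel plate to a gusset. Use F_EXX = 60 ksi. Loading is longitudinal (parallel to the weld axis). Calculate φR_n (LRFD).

φR_n ≈ 100 kips

Effective throat t_e = 0.707 × 0.375 = 0.2651 in.
Total length L = 14 in; A_we = 0.2651 × 14 = 3.712 in².
F_nw = 0.6 F_EXX = 0.6 × 60 = 36 ksi.
φR_n = 0.75 × 36 × 3.712 = 100.2 kips.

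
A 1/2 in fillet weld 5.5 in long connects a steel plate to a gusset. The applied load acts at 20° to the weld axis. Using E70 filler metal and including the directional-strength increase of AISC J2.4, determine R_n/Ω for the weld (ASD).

E70XX → F_EXX = 70 ksi.
t_e = 0.707 × 0.5 = 0.3535 in; A_we = 0.3535 × 5.5 = 1.944 in².
Directional factor: 1.0 + 0.5 sin^1.5(20°) = 1.1.
F_nw = 0.6 × 70 × 1.1 = 46.2 ksi.
R_n/Ω = (46.2 × 1.944) / 2.0 = 44.91 kip.

R_n/Ω ≈ 44.9 kip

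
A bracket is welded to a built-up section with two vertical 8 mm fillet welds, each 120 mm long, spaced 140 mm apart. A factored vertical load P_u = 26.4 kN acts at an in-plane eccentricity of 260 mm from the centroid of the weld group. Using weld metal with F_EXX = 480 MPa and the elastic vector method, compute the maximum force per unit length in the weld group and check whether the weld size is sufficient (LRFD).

f_max ≈ 521 N/mm; adequate

Total weld length L_w = 240 mm. Treat welds as unit-width lines.
Polar moment about centroid: J = 2[d³/12 + d(b/2)²] = 2[120³/12 + 120×70²] = 1464000 mm³.
Direct shear f_v = P/L_w = 26.4×10³ / 240 = 110 N/mm (vertical).
Torsion M = P·e = 26.4×10³ × 260 = 6864000 N·mm.
Critical point at (x, y) = (70, 60) from centroid. f_tx = M·y/J = 281.3 N/mm; f_ty = M·x/J = 328.2 N/mm.
Resultant f_max = √[f_tx² + (f_v + f_ty)²] = √[281.3² + (110 + 328.2)²] = 520.7 N/mm.
Capacity per unit length: φr_n = 0.75 × 0.6 × 480 × (0.707 × 8) = 1222 N/mm.
520.7 ≤ 1222 → adequate.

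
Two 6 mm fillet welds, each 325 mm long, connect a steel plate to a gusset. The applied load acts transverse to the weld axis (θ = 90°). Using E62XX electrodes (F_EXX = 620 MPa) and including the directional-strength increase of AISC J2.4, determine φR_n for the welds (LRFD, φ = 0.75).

φR_n ≈ 1150 kN

t_e = 0.707 × 6 = 4.242 mm; A_we = 4.242 × 650 = 2757 mm².
Directional factor: 1.0 + 0.5 sin^1.5(90°) = 1.5.
F_nw = 0.6 × 620 × 1.5 = 558 MPa.
φR_n = 0.75 × 558 × 2757 × 10⁻³ = 1154 kN.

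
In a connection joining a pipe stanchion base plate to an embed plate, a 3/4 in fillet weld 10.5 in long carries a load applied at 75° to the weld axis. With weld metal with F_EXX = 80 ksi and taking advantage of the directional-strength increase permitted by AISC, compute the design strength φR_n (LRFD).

φR_n ≈ 296 kips

t_e = 0.707 × 0.75 = 0.5302 in; A_we = 0.5302 × 10.5 = 5.568 in².
Directional factor: 1.0 + 0.5 sin^1.5(75°) = 1.475.
F_nw = 0.6 × 80 × 1.475 = 70.78 ksi.
φR_n = 0.75 × 70.78 × 5.568 = 295.6 kips.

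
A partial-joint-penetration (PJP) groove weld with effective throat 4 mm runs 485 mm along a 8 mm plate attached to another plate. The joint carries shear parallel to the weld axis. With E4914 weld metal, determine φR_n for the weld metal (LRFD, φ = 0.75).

φR_n ≈ 428 kN

E49XX → F_EXX = 490 MPa.
Effective throat (given) t_e = 4 mm.
A_we = 4 × 485 = 1940 mm².
F_nw = 0.6 F_EXX = 294 MPa.
φR_n = 0.75 × 294 × 1940 × 10⁻³ = 427.8 kN.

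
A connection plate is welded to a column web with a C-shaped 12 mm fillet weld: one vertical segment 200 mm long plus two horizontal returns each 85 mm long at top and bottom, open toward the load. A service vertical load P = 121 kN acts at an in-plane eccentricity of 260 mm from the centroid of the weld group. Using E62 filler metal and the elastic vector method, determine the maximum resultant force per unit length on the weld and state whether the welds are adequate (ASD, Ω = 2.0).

f_max ≈ 1630 N/mm; NOT adequate

E62XX → F_EXX = 620 MPa.
Total weld length L_w = 370 mm. Treat welds as unit-width lines.
Centroid: x̄ = 2×85×42.5 / 370 = 19.53 mm from the vertical weld.
Polar moment about centroid: J = I_x + I_y = [200³/12 + 2×85×100²] + [200×19.53² + 2(85³/12 + 85×22.97²)] = 2635000 mm³.
Direct shear f_v = P/L_w = 121×10³ / 370 = 327 N/mm (vertical).
Torsion M = P·e = 121×10³ × 260 = 31460000 N·mm.
Critical point at (x, y) = (65.47, 100) from centroid. f_tx = M·y/J = 1194 N/mm; f_ty = M·x/J = 781.7 N/mm.
Resultant f_max = √[f_tx² + (f_v + f_ty)²] = √[1194² + (327 + 781.7)²] = 1629 N/mm.
Capacity per unit length: r_n/Ω = (1/2.0) × 0.6 × 620 × (0.707 × 12) = 1578 N/mm.
1629 > 1578 → NOT adequate.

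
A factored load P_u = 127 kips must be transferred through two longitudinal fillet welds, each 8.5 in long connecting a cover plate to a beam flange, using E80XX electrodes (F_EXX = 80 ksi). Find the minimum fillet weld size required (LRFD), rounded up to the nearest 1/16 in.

Total weld length L = 17 in.
Required throat t_e = P_u / (φ × 0.6 F_EXX × L) = 127 / (0.75 × 0.6 × 80 × 17) = 0.2075 in.
Required leg w = t_e / 0.707 = 0.2935 in → use 5/16 in.

w = 5/16 in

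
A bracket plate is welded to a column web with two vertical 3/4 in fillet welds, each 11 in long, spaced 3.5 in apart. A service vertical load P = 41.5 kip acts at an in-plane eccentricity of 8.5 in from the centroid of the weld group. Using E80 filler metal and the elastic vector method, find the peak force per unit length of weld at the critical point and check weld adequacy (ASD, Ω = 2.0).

E80XX → F_EXX = 80 ksi.
Total weld length L_w = 22 in. Treat welds as unit-width lines.
Polar moment about centroid: J = 2[d³/12 + d(b/2)²] = 2[11³/12 + 11×1.75²] = 289.2 in³.
Direct shear f_v = P/L_w = 41.5 / 22 = 1.886 kip/in (vertical).
Torsion M = P·e = 41.5 × 8.5 = 352.75 kip·in.
Critical point at (x, y) = (1.75, 5.5) from centroid. f_tx = M·y/J = 6.708 kip/in; f_ty = M·x/J = 2.134 kip/in.
Resultant f_max = √[f_tx² + (f_v + f_ty)²] = √[6.708² + (1.886 + 2.134)²] = 7.821 kip/in.
Capacity per unit length: r_n/Ω = (1/2.0) × 0.6 × 80 × (0.707 × 0.75) = 12.73 kip/in.
7.821 ≤ 12.73 → adequate.

f_max ≈ 7.82 kip/in; adequate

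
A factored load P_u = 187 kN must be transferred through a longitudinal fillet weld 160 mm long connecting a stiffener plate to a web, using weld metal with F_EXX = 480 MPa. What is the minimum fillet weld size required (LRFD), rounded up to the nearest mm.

Total weld length L = 160 mm.
Required throat t_e = P_u / (φ × 0.6 F_EXX × L) = 187 / (0.75 × 0.6 × 480 × 160 × 10⁻³) = 5.411 mm.
Required leg w = t_e / 0.707 = 7.653 mm → use 8 mm.

w = 8 mm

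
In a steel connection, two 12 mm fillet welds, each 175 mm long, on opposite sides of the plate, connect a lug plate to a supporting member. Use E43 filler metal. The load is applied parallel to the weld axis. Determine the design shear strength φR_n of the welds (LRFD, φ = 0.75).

E43XX → F_EXX = 430 MPa.
Effective throat t_e = 0.707 × 12 = 8.484 mm.
Total length L = 350 mm; A_we = 8.484 × 350 = 2969 mm².
F_nw = 0.6 F_EXX = 0.6 × 430 = 258 MPa.
φR_n = 0.75 × 258 × 2969 × 10⁻³ = 574.6 kN.

φR_n ≈ 575 kN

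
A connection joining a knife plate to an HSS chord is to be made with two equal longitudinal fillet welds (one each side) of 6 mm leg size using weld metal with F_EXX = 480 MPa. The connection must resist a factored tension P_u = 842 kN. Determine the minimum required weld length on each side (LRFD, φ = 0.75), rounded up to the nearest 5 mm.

L = 460 mm on each side

Throat t_e = 0.707 × 6 = 4.242 mm.
φr_n = 0.75 × 0.6 × 480 × 4.242 × 10⁻³ = 0.9163 kN/mm.
L_req = P_u / φr_n = 842 / 0.9163 = 918.9 mm total.
Per side: 918.9 / 2 = 459.5 mm.
Round up → use L = 460 mm on each side.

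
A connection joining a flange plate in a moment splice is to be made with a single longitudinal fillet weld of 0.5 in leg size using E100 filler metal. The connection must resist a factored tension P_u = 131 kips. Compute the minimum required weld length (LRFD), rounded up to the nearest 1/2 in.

E100XX → F_EXX = 100 ksi.
Throat t_e = 0.707 × 0.5 = 0.3535 in.
φr_n = 0.75 × 0.6 × 100 × 0.3535 = 15.91 kips/in.
L_req = P_u / φr_n = 131 / 15.91 = 8.235 in total.
Round up → use L = 8.5 in.

L = 8.5 in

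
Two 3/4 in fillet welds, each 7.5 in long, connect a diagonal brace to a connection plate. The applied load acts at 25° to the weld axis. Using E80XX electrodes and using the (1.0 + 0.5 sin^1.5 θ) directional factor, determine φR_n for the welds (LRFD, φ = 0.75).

E80XX → F_EXX = 80 ksi.
t_e = 0.707 × 0.75 = 0.5302 in; A_we = 0.5302 × 15 = 7.954 in².
Directional factor: 1.0 + 0.5 sin^1.5(25°) = 1.137.
F_nw = 0.6 × 80 × 1.137 = 54.59 ksi.
φR_n = 0.75 × 54.59 × 7.954 = 325.7 kips.

φR_n ≈ 326 kips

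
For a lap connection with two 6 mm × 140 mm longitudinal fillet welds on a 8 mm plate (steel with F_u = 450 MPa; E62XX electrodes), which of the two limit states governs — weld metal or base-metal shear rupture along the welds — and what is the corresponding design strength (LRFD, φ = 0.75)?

φR_n ≈ 331 kN (weld metal governs)

E62XX → F_EXX = 620 MPa.
t_e = 0.707 × 6 = 4.242 mm; L = 280 mm.
Weld metal: φR_n = 0.75 × 0.6 × 620 × 4.242 × 280 × 10⁻³ = 331.4 kN.
Base metal (shear rupture): φR_n = 0.75 × 0.6 × 450 × 8 × 280 × 10⁻³ = 453.6 kN.
Governing: weld metal.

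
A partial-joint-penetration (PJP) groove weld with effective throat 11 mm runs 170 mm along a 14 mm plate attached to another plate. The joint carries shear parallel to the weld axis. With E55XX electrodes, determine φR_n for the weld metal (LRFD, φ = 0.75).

E55XX → F_EXX = 550 MPa.
Effective throat (given) t_e = 11 mm.
A_we = 11 × 170 = 1870 mm².
F_nw = 0.6 F_EXX = 330 MPa.
φR_n = 0.75 × 330 × 1870 × 10⁻³ = 462.8 kN.

φR_n ≈ 463 kN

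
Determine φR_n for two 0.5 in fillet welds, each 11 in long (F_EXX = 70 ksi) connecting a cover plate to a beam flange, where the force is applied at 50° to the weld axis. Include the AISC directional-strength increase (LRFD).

t_e = 0.707 × 0.5 = 0.3535 in; A_we = 0.3535 × 22 = 7.777 in².
Directional factor: 1.0 + 0.5 sin^1.5(50°) = 1.335.
F_nw = 0.6 × 70 × 1.335 = 56.08 ksi.
φR_n = 0.75 × 56.08 × 7.777 = 327.1 kip.

φR_n ≈ 327 kip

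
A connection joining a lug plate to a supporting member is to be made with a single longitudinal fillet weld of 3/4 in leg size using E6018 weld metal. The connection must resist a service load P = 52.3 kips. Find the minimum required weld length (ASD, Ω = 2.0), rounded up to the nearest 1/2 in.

L = 5.5 in

E60XX → F_EXX = 60 ksi.
Throat t_e = 0.707 × 0.75 = 0.5302 in.
r_n/Ω = (0.6 × 60 × 0.5302) / 2.0 = 9.544 kip/in.
L_req = P / (r_n/Ω) = 52.3 / 9.544 = 5.48 in total.
Round up → use L = 5.5 in.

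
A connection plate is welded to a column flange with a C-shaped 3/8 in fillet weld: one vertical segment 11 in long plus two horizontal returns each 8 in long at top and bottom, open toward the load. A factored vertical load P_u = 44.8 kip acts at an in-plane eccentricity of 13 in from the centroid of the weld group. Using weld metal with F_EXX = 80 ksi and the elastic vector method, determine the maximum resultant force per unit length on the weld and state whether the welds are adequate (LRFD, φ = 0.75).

Total weld length L_w = 27 in. Treat welds as unit-width lines.
Centroid: x̄ = 2×8×4 / 27 = 2.37 in from the vertical weld.
Polar moment about centroid: J = I_x + I_y = [11³/12 + 2×8×5.5²] + [11×2.37² + 2(8³/12 + 8×1.63²)] = 784.5 in³.
Direct shear f_v = P/L_w = 44.8 / 27 = 1.659 kip/in (vertical).
Torsion M = P·e = 44.8 × 13 = 582.4 kip·in.
Critical point at (x, y) = (5.63, 5.5) from centroid. f_tx = M·y/J = 4.083 kip/in; f_ty = M·x/J = 4.179 kip/in.
Resultant f_max = √[f_tx² + (f_v + f_ty)²] = √[4.083² + (1.659 + 4.179)²] = 7.124 kip/in.
Capacity per unit length: φr_n = 0.75 × 0.6 × 80 × (0.707 × 0.375) = 9.544 kip/in.
7.124 ≤ 9.544 → adequate.

f_max ≈ 7.12 kip/in; adequate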